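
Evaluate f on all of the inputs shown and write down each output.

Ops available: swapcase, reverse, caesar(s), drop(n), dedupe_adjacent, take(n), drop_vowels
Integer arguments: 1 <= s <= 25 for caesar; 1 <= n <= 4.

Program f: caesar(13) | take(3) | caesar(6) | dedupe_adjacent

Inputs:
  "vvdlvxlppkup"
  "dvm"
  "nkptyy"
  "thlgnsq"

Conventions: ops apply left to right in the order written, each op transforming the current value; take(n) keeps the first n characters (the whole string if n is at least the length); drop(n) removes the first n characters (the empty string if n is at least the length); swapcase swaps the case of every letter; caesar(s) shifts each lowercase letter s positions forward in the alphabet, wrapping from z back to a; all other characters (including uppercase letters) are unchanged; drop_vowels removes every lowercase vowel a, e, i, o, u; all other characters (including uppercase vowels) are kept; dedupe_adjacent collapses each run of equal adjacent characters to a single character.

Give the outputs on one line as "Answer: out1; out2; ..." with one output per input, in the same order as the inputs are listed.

"ow"; "wof"; "gdi"; "mae"

Execution, op by op:
  "vvdlvxlppkup" -> "iiqyikyccxhc" -> "iiq" -> "oow" -> "ow"
  "dvm" -> "qiz" -> "qiz" -> "wof" -> "wof"
  "nkptyy" -> "axcgll" -> "axc" -> "gdi" -> "gdi"
  "thlgnsq" -> "guytafd" -> "guy" -> "mae" -> "mae"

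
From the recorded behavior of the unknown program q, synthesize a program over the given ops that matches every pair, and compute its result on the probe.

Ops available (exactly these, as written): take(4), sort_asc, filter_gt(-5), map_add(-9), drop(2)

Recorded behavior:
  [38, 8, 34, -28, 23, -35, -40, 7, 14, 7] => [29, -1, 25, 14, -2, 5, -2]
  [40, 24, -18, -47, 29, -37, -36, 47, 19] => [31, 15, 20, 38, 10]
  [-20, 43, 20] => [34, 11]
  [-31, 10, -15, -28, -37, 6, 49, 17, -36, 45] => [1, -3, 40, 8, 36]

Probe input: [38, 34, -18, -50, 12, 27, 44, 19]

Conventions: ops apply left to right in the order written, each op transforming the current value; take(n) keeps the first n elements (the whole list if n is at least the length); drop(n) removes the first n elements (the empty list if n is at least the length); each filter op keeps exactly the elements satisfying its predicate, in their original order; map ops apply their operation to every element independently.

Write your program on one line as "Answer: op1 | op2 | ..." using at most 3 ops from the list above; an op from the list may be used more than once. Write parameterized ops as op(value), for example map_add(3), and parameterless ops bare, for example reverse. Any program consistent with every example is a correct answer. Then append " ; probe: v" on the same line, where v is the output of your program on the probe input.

filter_gt(-5) | map_add(-9) ; probe: [29, 25, 3, 18, 35, 10]

Check, running the answer program on each example:
  [38, 8, 34, -28, 23, -35, -40, 7, 14, 7] -> [38, 8, 34, 23, 7, 14, 7] -> [29, -1, 25, 14, -2, 5, -2]
  [40, 24, -18, -47, 29, -37, -36, 47, 19] -> [40, 24, 29, 47, 19] -> [31, 15, 20, 38, 10]
  [-20, 43, 20] -> [43, 20] -> [34, 11]
  [-31, 10, -15, -28, -37, 6, 49, 17, -36, 45] -> [10, 6, 49, 17, 45] -> [1, -3, 40, 8, 36]
  probe: [38, 34, -18, -50, 12, 27, 44, 19] -> [38, 34, 12, 27, 44, 19] -> [29, 25, 3, 18, 35, 10]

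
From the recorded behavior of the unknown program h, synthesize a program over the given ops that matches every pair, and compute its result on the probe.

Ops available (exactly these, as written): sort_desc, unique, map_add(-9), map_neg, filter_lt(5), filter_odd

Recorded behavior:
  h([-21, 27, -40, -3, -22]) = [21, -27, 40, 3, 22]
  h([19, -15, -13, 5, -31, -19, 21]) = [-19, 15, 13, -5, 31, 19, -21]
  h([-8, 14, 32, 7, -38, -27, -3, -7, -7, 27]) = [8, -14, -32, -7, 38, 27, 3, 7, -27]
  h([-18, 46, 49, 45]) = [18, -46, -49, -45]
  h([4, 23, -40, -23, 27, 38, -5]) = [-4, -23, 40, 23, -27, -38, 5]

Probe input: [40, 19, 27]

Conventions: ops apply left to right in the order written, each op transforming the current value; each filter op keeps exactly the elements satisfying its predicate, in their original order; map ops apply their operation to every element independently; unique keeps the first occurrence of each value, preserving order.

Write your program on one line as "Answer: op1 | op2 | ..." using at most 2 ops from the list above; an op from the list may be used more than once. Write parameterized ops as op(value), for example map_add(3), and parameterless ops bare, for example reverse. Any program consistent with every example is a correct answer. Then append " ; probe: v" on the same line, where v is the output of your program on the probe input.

map_neg | unique ; probe: [-40, -19, -27]

Check, running the answer program on each example:
  [-21, 27, -40, -3, -22] -> [21, -27, 40, 3, 22] -> [21, -27, 40, 3, 22]
  [19, -15, -13, 5, -31, -19, 21] -> [-19, 15, 13, -5, 31, 19, -21] -> [-19, 15, 13, -5, 31, 19, -21]
  [-8, 14, 32, 7, -38, -27, -3, -7, -7, 27] -> [8, -14, -32, -7, 38, 27, 3, 7, 7, -27] -> [8, -14, -32, -7, 38, 27, 3, 7, -27]
  [-18, 46, 49, 45] -> [18, -46, -49, -45] -> [18, -46, -49, -45]
  [4, 23, -40, -23, 27, 38, -5] -> [-4, -23, 40, 23, -27, -38, 5] -> [-4, -23, 40, 23, -27, -38, 5]
  probe: [40, 19, 27] -> [-40, -19, -27] -> [-40, -19, -27]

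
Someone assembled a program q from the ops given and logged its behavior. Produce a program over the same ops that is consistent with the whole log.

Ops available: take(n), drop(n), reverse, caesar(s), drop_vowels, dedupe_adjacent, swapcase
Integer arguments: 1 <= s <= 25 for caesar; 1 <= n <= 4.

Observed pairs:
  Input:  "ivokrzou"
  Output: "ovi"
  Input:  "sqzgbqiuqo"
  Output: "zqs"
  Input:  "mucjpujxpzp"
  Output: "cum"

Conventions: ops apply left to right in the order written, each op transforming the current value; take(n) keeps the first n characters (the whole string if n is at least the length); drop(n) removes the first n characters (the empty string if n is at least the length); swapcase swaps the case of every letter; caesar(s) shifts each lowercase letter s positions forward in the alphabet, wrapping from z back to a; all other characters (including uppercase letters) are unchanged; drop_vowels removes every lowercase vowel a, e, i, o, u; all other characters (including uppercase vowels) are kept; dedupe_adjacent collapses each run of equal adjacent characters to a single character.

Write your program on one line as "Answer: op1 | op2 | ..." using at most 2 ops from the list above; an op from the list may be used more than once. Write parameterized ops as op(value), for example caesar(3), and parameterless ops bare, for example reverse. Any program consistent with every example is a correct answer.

take(3) | reverse

Check, running the answer program on each example:
  "ivokrzou" -> "ivo" -> "ovi"
  "sqzgbqiuqo" -> "sqz" -> "zqs"
  "mucjpujxpzp" -> "muc" -> "cum"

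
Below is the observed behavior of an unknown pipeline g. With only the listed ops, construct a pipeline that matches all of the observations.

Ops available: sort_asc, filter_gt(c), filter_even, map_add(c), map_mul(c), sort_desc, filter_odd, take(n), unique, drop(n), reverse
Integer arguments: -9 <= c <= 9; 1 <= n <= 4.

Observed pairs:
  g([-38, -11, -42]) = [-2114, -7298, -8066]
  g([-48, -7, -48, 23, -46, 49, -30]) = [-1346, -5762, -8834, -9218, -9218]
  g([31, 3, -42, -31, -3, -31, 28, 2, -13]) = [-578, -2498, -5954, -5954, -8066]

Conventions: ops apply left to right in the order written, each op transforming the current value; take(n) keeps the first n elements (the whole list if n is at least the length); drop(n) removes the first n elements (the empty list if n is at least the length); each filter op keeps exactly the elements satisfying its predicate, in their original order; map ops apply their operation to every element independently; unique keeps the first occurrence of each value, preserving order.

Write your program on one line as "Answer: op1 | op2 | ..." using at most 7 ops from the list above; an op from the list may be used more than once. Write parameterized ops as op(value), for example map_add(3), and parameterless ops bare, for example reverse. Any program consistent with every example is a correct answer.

map_mul(-6) | map_mul(4) | filter_gt(6) | map_mul(-8) | map_add(-2) | sort_desc

Check, running the answer program on each example:
  [-38, -11, -42] -> [228, 66, 252] -> [912, 264, 1008] -> [912, 264, 1008] -> [-7296, -2112, -8064] -> [-7298, -2114, -8066] -> [-2114, -7298, -8066]
  [-48, -7, -48, 23, -46, 49, -30] -> [288, 42, 288, -138, 276, -294, 180] -> [1152, 168, 1152, -552, 1104, -1176, 720] -> [1152, 168, 1152, 1104, 720] -> [-9216, -1344, -9216, -8832, -5760] -> [-9218, -1346, -9218, -8834, -5762] -> [-1346, -5762, -8834, -9218, -9218]
  [31, 3, -42, -31, -3, -31, 28, 2, -13] -> [-186, -18, 252, 186, 18, 186, -168, -12, 78] -> [-744, -72, 1008, 744, 72, 744, -672, -48, 312] -> [1008, 744, 72, 744, 312] -> [-8064, -5952, -576, -5952, -2496] -> [-8066, -5954, -578, -5954, -2498] -> [-578, -2498, -5954, -5954, -8066]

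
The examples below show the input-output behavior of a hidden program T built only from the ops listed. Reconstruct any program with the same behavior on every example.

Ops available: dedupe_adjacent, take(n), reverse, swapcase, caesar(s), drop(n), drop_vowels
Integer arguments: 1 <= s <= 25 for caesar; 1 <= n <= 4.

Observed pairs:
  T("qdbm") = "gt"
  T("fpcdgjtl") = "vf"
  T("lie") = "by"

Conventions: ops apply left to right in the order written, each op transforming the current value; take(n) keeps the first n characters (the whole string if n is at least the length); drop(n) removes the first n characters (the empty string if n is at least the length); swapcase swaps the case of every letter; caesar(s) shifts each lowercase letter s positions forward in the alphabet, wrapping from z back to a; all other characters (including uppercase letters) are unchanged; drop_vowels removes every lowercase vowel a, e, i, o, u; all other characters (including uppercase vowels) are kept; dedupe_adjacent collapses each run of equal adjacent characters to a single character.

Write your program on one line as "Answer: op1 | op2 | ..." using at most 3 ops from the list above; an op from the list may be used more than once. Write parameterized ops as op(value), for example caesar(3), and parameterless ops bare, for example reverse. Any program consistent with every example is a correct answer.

take(2) | caesar(16)

Check, running the answer program on each example:
  "qdbm" -> "qd" -> "gt"
  "fpcdgjtl" -> "fp" -> "vf"
  "lie" -> "li" -> "by"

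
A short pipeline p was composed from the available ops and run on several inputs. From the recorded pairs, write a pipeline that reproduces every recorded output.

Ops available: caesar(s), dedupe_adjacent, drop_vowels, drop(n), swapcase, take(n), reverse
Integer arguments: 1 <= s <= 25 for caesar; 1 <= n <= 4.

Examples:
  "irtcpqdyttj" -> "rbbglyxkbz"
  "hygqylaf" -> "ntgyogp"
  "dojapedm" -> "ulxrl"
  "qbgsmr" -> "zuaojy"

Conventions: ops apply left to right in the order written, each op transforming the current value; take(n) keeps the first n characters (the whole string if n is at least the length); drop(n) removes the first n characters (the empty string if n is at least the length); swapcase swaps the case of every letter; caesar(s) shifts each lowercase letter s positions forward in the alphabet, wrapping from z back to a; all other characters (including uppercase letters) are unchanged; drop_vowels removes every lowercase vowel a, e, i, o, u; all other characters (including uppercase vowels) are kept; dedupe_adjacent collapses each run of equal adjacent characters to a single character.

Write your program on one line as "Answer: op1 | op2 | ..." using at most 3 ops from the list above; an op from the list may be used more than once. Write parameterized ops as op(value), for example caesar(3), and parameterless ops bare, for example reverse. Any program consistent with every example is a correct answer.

reverse | drop_vowels | caesar(8)

Check, running the answer program on each example:
  "irtcpqdyttj" -> "jttydqpctri" -> "jttydqpctr" -> "rbbglyxkbz"
  "hygqylaf" -> "falyqgyh" -> "flyqgyh" -> "ntgyogp"
  "dojapedm" -> "mdepajod" -> "mdpjd" -> "ulxrl"
  "qbgsmr" -> "rmsgbq" -> "rmsgbq" -> "zuaojy"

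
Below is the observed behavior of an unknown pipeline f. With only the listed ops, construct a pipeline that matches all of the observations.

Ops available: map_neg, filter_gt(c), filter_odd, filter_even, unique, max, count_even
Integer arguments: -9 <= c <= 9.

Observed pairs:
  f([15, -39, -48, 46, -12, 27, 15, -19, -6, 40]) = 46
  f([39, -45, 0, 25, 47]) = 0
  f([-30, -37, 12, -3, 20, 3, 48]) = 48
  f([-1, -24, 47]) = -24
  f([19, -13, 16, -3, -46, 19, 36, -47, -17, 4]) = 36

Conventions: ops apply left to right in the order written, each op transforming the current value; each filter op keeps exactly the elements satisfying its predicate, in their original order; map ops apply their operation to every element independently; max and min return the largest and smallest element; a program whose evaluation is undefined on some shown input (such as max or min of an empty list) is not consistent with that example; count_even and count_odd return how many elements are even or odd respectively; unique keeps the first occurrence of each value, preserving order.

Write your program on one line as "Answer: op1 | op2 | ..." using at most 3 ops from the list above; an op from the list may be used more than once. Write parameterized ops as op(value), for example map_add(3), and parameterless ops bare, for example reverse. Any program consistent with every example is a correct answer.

filter_even | max

Check, running the answer program on each example:
  [15, -39, -48, 46, -12, 27, 15, -19, -6, 40] -> [-48, 46, -12, -6, 40] -> 46
  [39, -45, 0, 25, 47] -> [0] -> 0
  [-30, -37, 12, -3, 20, 3, 48] -> [-30, 12, 20, 48] -> 48
  [-1, -24, 47] -> [-24] -> -24
  [19, -13, 16, -3, -46, 19, 36, -47, -17, 4] -> [16, -46, 36, 4] -> 36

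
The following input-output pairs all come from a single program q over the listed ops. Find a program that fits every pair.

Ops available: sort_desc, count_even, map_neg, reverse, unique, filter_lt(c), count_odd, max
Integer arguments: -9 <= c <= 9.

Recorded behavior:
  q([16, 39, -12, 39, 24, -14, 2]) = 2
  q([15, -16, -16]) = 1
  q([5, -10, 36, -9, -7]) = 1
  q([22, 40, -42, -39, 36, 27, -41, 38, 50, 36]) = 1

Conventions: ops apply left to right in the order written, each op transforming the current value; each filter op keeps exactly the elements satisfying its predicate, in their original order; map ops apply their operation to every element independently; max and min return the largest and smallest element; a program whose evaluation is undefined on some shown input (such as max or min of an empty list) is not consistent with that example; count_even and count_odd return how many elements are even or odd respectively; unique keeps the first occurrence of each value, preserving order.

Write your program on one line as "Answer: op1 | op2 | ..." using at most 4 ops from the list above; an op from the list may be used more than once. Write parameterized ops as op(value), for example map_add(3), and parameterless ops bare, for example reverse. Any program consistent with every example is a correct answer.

filter_lt(-1) | sort_desc | unique | count_even

Check, running the answer program on each example:
  [16, 39, -12, 39, 24, -14, 2] -> [-12, -14] -> [-12, -14] -> [-12, -14] -> 2
  [15, -16, -16] -> [-16, -16] -> [-16, -16] -> [-16] -> 1
  [5, -10, 36, -9, -7] -> [-10, -9, -7] -> [-7, -9, -10] -> [-7, -9, -10] -> 1
  [22, 40, -42, -39, 36, 27, -41, 38, 50, 36] -> [-42, -39, -41] -> [-39, -41, -42] -> [-39, -41, -42] -> 1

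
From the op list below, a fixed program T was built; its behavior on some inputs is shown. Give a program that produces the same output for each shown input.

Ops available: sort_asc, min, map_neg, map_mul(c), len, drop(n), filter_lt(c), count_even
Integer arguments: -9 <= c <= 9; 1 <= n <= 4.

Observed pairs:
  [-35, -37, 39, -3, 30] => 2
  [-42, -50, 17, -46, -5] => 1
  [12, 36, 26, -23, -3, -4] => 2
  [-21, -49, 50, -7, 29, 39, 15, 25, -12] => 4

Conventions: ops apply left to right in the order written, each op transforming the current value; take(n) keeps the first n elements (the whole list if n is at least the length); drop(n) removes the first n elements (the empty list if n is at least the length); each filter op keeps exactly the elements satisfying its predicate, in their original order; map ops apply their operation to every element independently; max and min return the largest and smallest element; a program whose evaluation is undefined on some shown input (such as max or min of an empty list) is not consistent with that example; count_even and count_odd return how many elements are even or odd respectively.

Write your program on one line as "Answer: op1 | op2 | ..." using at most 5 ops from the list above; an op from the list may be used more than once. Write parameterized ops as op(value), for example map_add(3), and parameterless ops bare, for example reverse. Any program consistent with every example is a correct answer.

map_neg | drop(3) | filter_lt(6) | len

Check, running the answer program on each example:
  [-35, -37, 39, -3, 30] -> [35, 37, -39, 3, -30] -> [3, -30] -> [3, -30] -> 2
  [-42, -50, 17, -46, -5] -> [42, 50, -17, 46, 5] -> [46, 5] -> [5] -> 1
  [12, 36, 26, -23, -3, -4] -> [-12, -36, -26, 23, 3, 4] -> [23, 3, 4] -> [3, 4] -> 2
  [-21, -49, 50, -7, 29, 39, 15, 25, -12] -> [21, 49, -50, 7, -29, -39, -15, -25, 12] -> [7, -29, -39, -15, -25, 12] -> [-29, -39, -15, -25] -> 4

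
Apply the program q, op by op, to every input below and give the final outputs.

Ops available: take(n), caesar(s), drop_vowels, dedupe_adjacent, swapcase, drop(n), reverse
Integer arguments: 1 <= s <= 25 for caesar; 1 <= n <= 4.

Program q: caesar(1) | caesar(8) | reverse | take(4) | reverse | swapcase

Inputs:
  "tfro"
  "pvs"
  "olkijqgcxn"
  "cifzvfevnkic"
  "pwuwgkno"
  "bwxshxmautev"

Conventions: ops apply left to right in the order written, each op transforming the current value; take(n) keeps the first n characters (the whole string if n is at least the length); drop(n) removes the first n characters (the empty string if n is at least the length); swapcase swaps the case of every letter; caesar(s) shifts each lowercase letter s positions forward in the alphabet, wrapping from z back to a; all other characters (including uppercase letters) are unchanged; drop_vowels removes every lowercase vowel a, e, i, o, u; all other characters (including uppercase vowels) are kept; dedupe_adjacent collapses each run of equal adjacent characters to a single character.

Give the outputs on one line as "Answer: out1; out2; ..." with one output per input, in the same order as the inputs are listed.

"COAX"; "YEB"; "PLGW"; "WTRL"; "PTWX"; "DCNE"

Execution, op by op:
  "tfro" -> "ugsp" -> "coax" -> "xaoc" -> "xaoc" -> "coax" -> "COAX"
  "pvs" -> "qwt" -> "yeb" -> "bey" -> "bey" -> "yeb" -> "YEB"
  "olkijqgcxn" -> "pmljkrhdyo" -> "xutrszplgw" -> "wglpzsrtux" -> "wglp" -> "plgw" -> "PLGW"
  "cifzvfevnkic" -> "djgawgfwoljd" -> "lroieonewtrl" -> "lrtwenoeiorl" -> "lrtw" -> "wtrl" -> "WTRL"
  "pwuwgkno" -> "qxvxhlop" -> "yfdfptwx" -> "xwtpfdfy" -> "xwtp" -> "ptwx" -> "PTWX"
  "bwxshxmautev" -> "cxytiynbvufw" -> "kfgbqgvjdcne" -> "encdjvgqbgfk" -> "encd" -> "dcne" -> "DCNE"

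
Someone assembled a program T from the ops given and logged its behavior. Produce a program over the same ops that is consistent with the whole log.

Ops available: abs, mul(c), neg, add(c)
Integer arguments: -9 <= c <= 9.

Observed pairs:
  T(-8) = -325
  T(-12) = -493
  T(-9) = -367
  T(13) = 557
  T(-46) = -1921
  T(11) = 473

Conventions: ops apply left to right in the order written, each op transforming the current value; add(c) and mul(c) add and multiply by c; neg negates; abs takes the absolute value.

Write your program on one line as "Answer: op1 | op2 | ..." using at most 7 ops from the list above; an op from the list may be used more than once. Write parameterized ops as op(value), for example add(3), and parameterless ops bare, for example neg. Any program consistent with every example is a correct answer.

mul(-6) | neg | mul(-7) | mul(-1) | add(8) | add(3)

Check, running the answer program on each example:
  -8 -> 48 -> -48 -> 336 -> -336 -> -328 -> -325
  -12 -> 72 -> -72 -> 504 -> -504 -> -496 -> -493
  -9 -> 54 -> -54 -> 378 -> -378 -> -370 -> -367
  13 -> -78 -> 78 -> -546 -> 546 -> 554 -> 557
  -46 -> 276 -> -276 -> 1932 -> -1932 -> -1924 -> -1921
  11 -> -66 -> 66 -> -462 -> 462 -> 470 -> 473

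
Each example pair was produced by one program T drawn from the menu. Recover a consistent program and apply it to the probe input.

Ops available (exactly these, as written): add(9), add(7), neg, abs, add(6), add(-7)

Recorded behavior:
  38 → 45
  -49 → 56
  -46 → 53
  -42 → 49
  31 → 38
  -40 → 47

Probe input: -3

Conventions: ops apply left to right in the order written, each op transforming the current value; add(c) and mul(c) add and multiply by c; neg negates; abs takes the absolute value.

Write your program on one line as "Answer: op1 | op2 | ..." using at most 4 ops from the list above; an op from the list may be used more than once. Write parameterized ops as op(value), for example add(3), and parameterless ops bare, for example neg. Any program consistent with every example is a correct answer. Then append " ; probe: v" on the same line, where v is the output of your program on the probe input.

neg | abs | add(7) ; probe: 10

Check, running the answer program on each example:
  38 -> -38 -> 38 -> 45
  -49 -> 49 -> 49 -> 56
  -46 -> 46 -> 46 -> 53
  -42 -> 42 -> 42 -> 49
  31 -> -31 -> 31 -> 38
  -40 -> 40 -> 40 -> 47
  probe: -3 -> 3 -> 3 -> 10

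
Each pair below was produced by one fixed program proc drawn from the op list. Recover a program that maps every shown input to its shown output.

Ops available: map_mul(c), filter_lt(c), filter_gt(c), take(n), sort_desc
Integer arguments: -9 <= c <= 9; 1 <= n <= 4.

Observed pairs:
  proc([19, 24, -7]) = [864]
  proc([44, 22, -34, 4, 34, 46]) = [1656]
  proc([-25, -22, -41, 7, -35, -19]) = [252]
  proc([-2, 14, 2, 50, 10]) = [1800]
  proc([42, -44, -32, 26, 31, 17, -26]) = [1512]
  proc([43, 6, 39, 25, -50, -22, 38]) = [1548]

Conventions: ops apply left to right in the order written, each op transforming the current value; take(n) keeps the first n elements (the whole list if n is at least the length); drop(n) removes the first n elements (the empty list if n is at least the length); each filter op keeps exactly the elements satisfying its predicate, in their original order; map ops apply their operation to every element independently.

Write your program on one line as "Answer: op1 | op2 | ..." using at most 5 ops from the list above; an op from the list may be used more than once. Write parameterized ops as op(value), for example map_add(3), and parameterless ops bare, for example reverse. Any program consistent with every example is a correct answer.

sort_desc | map_mul(3) | map_mul(-4) | take(1) | map_mul(-3)

Check, running the answer program on each example:
  [19, 24, -7] -> [24, 19, -7] -> [72, 57, -21] -> [-288, -228, 84] -> [-288] -> [864]
  [44, 22, -34, 4, 34, 46] -> [46, 44, 34, 22, 4, -34] -> [138, 132, 102, 66, 12, -102] -> [-552, -528, -408, -264, -48, 408] -> [-552] -> [1656]
  [-25, -22, -41, 7, -35, -19] -> [7, -19, -22, -25, -35, -41] -> [21, -57, -66, -75, -105, -123] -> [-84, 228, 264, 300, 420, 492] -> [-84] -> [252]
  [-2, 14, 2, 50, 10] -> [50, 14, 10, 2, -2] -> [150, 42, 30, 6, -6] -> [-600, -168, -120, -24, 24] -> [-600] -> [1800]
  [42, -44, -32, 26, 31, 17, -26] -> [42, 31, 26, 17, -26, -32, -44] -> [126, 93, 78, 51, -78, -96, -132] -> [-504, -372, -312, -204, 312, 384, 528] -> [-504] -> [1512]
  [43, 6, 39, 25, -50, -22, 38] -> [43, 39, 38, 25, 6, -22, -50] -> [129, 117, 114, 75, 18, -66, -150] -> [-516, -468, -456, -300, -72, 264, 600] -> [-516] -> [1548]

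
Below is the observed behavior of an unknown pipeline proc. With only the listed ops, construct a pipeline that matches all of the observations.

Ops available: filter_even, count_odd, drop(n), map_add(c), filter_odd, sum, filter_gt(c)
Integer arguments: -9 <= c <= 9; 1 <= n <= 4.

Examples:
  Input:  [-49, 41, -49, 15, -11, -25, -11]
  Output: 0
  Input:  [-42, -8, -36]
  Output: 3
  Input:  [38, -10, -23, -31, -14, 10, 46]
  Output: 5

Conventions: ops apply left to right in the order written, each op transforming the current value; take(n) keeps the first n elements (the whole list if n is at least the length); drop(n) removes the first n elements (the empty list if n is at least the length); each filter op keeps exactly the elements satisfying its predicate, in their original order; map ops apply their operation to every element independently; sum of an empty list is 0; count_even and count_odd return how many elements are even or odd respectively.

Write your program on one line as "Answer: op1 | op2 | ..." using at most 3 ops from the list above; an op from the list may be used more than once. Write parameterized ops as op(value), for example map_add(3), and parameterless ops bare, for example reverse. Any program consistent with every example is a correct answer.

map_add(-5) | count_odd

Check, running the answer program on each example:
  [-49, 41, -49, 15, -11, -25, -11] -> [-54, 36, -54, 10, -16, -30, -16] -> 0
  [-42, -8, -36] -> [-47, -13, -41] -> 3
  [38, -10, -23, -31, -14, 10, 46] -> [33, -15, -28, -36, -19, 5, 41] -> 5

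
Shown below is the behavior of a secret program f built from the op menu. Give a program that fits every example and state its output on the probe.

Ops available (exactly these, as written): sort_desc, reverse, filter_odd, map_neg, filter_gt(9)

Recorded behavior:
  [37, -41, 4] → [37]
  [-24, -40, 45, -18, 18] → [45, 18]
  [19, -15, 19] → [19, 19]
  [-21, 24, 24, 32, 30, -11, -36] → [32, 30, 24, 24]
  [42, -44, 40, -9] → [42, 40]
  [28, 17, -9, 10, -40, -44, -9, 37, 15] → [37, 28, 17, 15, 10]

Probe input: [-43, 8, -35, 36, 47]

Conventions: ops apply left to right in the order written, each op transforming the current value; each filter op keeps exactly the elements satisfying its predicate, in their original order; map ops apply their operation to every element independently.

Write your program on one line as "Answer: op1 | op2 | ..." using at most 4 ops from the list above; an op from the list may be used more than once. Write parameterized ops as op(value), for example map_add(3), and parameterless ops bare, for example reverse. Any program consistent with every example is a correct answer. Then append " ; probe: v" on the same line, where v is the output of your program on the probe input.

reverse | sort_desc | filter_gt(9) ; probe: [47, 36]

Check, running the answer program on each example:
  [37, -41, 4] -> [4, -41, 37] -> [37, 4, -41] -> [37]
  [-24, -40, 45, -18, 18] -> [18, -18, 45, -40, -24] -> [45, 18, -18, -24, -40] -> [45, 18]
  [19, -15, 19] -> [19, -15, 19] -> [19, 19, -15] -> [19, 19]
  [-21, 24, 24, 32, 30, -11, -36] -> [-36, -11, 30, 32, 24, 24, -21] -> [32, 30, 24, 24, -11, -21, -36] -> [32, 30, 24, 24]
  [42, -44, 40, -9] -> [-9, 40, -44, 42] -> [42, 40, -9, -44] -> [42, 40]
  [28, 17, -9, 10, -40, -44, -9, 37, 15] -> [15, 37, -9, -44, -40, 10, -9, 17, 28] -> [37, 28, 17, 15, 10, -9, -9, -40, -44] -> [37, 28, 17, 15, 10]
  probe: [-43, 8, -35, 36, 47] -> [47, 36, -35, 8, -43] -> [47, 36, 8, -35, -43] -> [47, 36]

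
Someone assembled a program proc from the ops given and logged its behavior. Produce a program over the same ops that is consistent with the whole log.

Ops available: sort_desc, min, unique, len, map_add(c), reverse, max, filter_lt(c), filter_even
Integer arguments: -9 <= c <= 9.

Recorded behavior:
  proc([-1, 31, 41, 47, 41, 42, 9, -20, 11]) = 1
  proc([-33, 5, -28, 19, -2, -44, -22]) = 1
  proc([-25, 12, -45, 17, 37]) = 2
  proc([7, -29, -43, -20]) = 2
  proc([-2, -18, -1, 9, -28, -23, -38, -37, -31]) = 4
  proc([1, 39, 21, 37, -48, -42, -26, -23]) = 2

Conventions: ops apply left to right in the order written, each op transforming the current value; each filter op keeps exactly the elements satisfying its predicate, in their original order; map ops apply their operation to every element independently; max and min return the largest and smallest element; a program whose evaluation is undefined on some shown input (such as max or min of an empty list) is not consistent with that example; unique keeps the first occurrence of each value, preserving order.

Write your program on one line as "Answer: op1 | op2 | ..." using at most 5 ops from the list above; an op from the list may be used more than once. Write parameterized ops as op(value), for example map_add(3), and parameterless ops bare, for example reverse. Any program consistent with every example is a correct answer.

map_add(-1) | filter_even | filter_lt(4) | len

Check, running the answer program on each example:
  [-1, 31, 41, 47, 41, 42, 9, -20, 11] -> [-2, 30, 40, 46, 40, 41, 8, -21, 10] -> [-2, 30, 40, 46, 40, 8, 10] -> [-2] -> 1
  [-33, 5, -28, 19, -2, -44, -22] -> [-34, 4, -29, 18, -3, -45, -23] -> [-34, 4, 18] -> [-34] -> 1
  [-25, 12, -45, 17, 37] -> [-26, 11, -46, 16, 36] -> [-26, -46, 16, 36] -> [-26, -46] -> 2
  [7, -29, -43, -20] -> [6, -30, -44, -21] -> [6, -30, -44] -> [-30, -44] -> 2
  [-2, -18, -1, 9, -28, -23, -38, -37, -31] -> [-3, -19, -2, 8, -29, -24, -39, -38, -32] -> [-2, 8, -24, -38, -32] -> [-2, -24, -38, -32] -> 4
  [1, 39, 21, 37, -48, -42, -26, -23] -> [0, 38, 20, 36, -49, -43, -27, -24] -> [0, 38, 20, 36, -24] -> [0, -24] -> 2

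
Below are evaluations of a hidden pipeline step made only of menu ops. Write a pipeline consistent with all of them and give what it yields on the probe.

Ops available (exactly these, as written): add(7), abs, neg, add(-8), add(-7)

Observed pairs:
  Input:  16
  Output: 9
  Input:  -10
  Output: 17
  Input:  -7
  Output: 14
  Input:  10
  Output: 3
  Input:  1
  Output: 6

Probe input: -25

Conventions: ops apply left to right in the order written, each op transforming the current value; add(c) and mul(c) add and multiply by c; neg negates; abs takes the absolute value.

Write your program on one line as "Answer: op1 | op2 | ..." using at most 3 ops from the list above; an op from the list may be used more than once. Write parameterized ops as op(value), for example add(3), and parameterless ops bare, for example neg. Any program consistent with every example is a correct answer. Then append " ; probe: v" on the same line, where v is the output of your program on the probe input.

add(-7) | neg | abs ; probe: 32

Check, running the answer program on each example:
  16 -> 9 -> -9 -> 9
  -10 -> -17 -> 17 -> 17
  -7 -> -14 -> 14 -> 14
  10 -> 3 -> -3 -> 3
  1 -> -6 -> 6 -> 6
  probe: -25 -> -32 -> 32 -> 32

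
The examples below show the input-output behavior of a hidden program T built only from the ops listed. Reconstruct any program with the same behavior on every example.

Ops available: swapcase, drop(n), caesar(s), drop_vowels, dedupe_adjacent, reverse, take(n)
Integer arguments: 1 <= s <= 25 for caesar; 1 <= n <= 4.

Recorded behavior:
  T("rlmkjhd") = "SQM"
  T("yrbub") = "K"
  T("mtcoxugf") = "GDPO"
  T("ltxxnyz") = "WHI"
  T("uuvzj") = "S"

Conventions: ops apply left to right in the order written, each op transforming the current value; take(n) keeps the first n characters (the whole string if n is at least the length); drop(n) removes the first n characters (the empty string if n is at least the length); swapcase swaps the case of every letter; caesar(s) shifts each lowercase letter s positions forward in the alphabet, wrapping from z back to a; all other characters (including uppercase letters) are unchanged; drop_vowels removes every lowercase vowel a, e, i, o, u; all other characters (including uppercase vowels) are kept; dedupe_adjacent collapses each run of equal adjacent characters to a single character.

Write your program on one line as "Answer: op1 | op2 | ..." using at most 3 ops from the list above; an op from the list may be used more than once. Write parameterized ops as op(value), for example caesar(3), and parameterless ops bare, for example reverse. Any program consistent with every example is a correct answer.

caesar(9) | swapcase | drop(4)

Check, running the answer program on each example:
  "rlmkjhd" -> "auvtsqm" -> "AUVTSQM" -> "SQM"
  "yrbub" -> "hakdk" -> "HAKDK" -> "K"
  "mtcoxugf" -> "vclxgdpo" -> "VCLXGDPO" -> "GDPO"
  "ltxxnyz" -> "ucggwhi" -> "UCGGWHI" -> "WHI"
  "uuvzj" -> "ddeis" -> "DDEIS" -> "S"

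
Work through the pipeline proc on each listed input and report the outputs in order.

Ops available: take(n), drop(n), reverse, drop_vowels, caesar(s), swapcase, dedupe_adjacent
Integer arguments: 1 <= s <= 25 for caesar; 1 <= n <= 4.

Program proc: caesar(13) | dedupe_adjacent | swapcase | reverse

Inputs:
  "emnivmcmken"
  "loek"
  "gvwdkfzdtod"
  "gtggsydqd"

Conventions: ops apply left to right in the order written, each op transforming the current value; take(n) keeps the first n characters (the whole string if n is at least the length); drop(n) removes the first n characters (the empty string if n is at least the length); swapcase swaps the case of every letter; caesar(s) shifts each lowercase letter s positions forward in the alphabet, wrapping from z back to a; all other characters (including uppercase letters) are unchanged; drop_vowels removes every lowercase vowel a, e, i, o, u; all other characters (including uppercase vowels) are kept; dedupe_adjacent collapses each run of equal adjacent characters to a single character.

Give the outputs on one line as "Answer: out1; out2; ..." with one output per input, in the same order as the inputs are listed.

"ARXZPZIVAZR"; "XRBY"; "QBGQMSXQJIT"; "QDQLFTGT"

Execution, op by op:
  "emnivmcmken" -> "rzavizpzxra" -> "rzavizpzxra" -> "RZAVIZPZXRA" -> "ARXZPZIVAZR"
  "loek" -> "ybrx" -> "ybrx" -> "YBRX" -> "XRBY"
  "gvwdkfzdtod" -> "tijqxsmqgbq" -> "tijqxsmqgbq" -> "TIJQXSMQGBQ" -> "QBGQMSXQJIT"
  "gtggsydqd" -> "tgttflqdq" -> "tgtflqdq" -> "TGTFLQDQ" -> "QDQLFTGT"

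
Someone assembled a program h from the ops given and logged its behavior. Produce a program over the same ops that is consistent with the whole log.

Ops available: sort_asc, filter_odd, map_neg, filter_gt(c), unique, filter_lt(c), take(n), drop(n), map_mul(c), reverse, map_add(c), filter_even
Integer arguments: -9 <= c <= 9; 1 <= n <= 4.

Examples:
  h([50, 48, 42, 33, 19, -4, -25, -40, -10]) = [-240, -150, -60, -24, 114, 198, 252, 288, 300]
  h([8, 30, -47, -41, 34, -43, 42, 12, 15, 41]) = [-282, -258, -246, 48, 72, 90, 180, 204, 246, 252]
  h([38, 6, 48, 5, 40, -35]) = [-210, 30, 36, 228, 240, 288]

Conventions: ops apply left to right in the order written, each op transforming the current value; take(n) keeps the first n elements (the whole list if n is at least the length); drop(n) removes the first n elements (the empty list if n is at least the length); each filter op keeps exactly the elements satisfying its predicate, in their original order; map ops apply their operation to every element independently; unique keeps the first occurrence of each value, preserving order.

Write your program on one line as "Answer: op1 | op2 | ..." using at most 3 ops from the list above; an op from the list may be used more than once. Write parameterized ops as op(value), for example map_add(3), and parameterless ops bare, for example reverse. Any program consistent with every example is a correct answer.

map_mul(6) | sort_asc

Check, running the answer program on each example:
  [50, 48, 42, 33, 19, -4, -25, -40, -10] -> [300, 288, 252, 198, 114, -24, -150, -240, -60] -> [-240, -150, -60, -24, 114, 198, 252, 288, 300]
  [8, 30, -47, -41, 34, -43, 42, 12, 15, 41] -> [48, 180, -282, -246, 204, -258, 252, 72, 90, 246] -> [-282, -258, -246, 48, 72, 90, 180, 204, 246, 252]
  [38, 6, 48, 5, 40, -35] -> [228, 36, 288, 30, 240, -210] -> [-210, 30, 36, 228, 240, 288]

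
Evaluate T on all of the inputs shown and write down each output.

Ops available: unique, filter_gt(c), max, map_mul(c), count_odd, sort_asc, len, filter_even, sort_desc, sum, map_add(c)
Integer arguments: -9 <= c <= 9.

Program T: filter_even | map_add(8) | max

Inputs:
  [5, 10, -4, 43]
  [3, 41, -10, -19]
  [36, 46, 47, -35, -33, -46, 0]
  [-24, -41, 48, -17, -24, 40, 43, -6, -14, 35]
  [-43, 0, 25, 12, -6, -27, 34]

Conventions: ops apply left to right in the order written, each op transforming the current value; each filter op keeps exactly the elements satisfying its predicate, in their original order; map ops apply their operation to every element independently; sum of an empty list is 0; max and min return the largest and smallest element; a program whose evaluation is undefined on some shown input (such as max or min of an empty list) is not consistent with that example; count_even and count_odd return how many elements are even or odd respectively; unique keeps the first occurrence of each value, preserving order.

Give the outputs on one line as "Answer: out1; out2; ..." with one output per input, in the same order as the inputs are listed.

18; -2; 54; 56; 42

Execution, op by op:
  [5, 10, -4, 43] -> [10, -4] -> [18, 4] -> 18
  [3, 41, -10, -19] -> [-10] -> [-2] -> -2
  [36, 46, 47, -35, -33, -46, 0] -> [36, 46, -46, 0] -> [44, 54, -38, 8] -> 54
  [-24, -41, 48, -17, -24, 40, 43, -6, -14, 35] -> [-24, 48, -24, 40, -6, -14] -> [-16, 56, -16, 48, 2, -6] -> 56
  [-43, 0, 25, 12, -6, -27, 34] -> [0, 12, -6, 34] -> [8, 20, 2, 42] -> 42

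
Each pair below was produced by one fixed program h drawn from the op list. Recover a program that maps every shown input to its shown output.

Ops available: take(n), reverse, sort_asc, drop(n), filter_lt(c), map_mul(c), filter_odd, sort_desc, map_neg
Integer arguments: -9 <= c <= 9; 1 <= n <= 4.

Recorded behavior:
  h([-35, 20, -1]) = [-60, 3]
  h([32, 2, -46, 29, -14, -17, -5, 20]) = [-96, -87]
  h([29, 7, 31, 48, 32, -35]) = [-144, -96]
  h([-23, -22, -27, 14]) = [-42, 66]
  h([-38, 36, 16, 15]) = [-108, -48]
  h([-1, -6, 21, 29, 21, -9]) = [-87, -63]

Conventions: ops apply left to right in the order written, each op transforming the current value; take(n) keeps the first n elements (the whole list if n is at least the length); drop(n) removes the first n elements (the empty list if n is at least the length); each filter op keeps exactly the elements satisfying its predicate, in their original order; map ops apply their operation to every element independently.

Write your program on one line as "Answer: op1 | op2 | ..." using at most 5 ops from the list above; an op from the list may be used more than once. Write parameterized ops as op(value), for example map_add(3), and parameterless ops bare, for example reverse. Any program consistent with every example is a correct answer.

sort_asc | sort_desc | take(2) | map_mul(-3)

Check, running the answer program on each example:
  [-35, 20, -1] -> [-35, -1, 20] -> [20, -1, -35] -> [20, -1] -> [-60, 3]
  [32, 2, -46, 29, -14, -17, -5, 20] -> [-46, -17, -14, -5, 2, 20, 29, 32] -> [32, 29, 20, 2, -5, -14, -17, -46] -> [32, 29] -> [-96, -87]
  [29, 7, 31, 48, 32, -35] -> [-35, 7, 29, 31, 32, 48] -> [48, 32, 31, 29, 7, -35] -> [48, 32] -> [-144, -96]
  [-23, -22, -27, 14] -> [-27, -23, -22, 14] -> [14, -22, -23, -27] -> [14, -22] -> [-42, 66]
  [-38, 36, 16, 15] -> [-38, 15, 16, 36] -> [36, 16, 15, -38] -> [36, 16] -> [-108, -48]
  [-1, -6, 21, 29, 21, -9] -> [-9, -6, -1, 21, 21, 29] -> [29, 21, 21, -1, -6, -9] -> [29, 21] -> [-87, -63]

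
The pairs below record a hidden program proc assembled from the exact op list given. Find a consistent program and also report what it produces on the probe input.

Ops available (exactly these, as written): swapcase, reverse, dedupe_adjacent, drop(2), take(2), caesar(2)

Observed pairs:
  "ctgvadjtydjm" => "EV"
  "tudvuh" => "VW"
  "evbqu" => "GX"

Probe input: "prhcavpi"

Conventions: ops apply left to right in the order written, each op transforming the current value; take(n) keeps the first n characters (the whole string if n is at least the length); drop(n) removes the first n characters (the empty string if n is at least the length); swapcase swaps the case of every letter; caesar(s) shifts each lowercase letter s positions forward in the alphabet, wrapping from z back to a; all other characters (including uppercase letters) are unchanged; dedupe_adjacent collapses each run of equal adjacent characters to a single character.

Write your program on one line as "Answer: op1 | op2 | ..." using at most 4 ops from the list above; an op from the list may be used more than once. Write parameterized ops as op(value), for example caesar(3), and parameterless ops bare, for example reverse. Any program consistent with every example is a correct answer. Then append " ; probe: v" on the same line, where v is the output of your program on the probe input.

take(2) | caesar(2) | swapcase ; probe: "RT"

Check, running the answer program on each example:
  "ctgvadjtydjm" -> "ct" -> "ev" -> "EV"
  "tudvuh" -> "tu" -> "vw" -> "VW"
  "evbqu" -> "ev" -> "gx" -> "GX"
  probe: "prhcavpi" -> "pr" -> "rt" -> "RT"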